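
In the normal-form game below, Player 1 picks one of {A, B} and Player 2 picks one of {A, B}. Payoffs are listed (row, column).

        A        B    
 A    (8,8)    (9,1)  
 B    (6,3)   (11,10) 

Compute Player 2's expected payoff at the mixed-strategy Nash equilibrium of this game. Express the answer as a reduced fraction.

Player 1 mixes with probability p on A, chosen so Player 2 is indifferent: 8p + 3(1−p) = 1p + 10(1−p) gives p = 1/2.
Player 2's expected payoff is 8·1/2 + 3·1/2 = 11/2.

11/2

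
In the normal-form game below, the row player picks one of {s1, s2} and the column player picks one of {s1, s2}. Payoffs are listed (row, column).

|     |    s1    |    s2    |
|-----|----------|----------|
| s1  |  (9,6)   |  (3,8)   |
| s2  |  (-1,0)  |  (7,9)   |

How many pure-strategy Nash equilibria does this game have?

Both s2: the row player gets 7 (best alternative 3); the column player gets 9 (best alternative 0). Neither deviates — NE.
Both s1 is not a NE: the column player would switch to s2 (8 > 6).
No other cell survives both best-response checks, so there is 1 pure NE.

1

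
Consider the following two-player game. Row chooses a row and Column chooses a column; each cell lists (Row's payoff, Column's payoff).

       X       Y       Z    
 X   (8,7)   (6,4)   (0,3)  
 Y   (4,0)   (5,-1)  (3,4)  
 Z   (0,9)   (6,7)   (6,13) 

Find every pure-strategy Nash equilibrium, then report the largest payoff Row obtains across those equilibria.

8

Both X is a pure NE (Row: 8 ≥ 4; Column: 7 ≥ 4). Row gets 8.
Both Z is a pure NE (Row: 6 ≥ 3; Column: 13 ≥ 9). Row gets 6.
Every other cell has a profitable deviation for at least one player. Highest of {8, 6} is 8.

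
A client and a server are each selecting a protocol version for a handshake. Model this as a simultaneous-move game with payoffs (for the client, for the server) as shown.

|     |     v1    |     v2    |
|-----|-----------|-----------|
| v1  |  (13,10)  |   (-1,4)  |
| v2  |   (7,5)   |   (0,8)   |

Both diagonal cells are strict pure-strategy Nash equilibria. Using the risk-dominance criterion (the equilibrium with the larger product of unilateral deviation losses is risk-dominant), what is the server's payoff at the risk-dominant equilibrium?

10

At both v1: the client loses 13 − 7 = 6 by deviating; the server loses 10 − 4 = 6. Product = 6·6 = 36.
At both v2: the client loses 0 − (-1) = 1 by deviating; the server loses 8 − 5 = 3. Product = 1·3 = 3.
36 > 3, so both v1 is risk-dominant. The server's payoff there is 10.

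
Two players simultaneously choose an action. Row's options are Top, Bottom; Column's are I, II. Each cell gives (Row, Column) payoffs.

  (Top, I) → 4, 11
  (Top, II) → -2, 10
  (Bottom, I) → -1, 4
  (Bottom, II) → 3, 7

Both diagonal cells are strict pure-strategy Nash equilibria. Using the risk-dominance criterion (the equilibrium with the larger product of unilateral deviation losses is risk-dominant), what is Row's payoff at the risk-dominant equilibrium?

At (Top, I): Row loses 4 − (-1) = 5 by deviating; Column loses 11 − 10 = 1. Product = 5·1 = 5.
At (Bottom, II): Row loses 3 − (-2) = 5 by deviating; Column loses 7 − 4 = 3. Product = 5·3 = 15.
15 > 5, so (Bottom, II) is risk-dominant. Row's payoff there is 3.

3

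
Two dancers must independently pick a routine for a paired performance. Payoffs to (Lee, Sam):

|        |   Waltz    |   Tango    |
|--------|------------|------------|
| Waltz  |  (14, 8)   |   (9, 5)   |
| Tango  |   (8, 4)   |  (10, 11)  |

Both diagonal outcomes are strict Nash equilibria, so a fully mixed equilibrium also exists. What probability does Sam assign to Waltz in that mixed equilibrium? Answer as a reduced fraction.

Sam's mix q on Waltz must make Lee indifferent between Waltz and Tango.
Lee's payoff from Waltz: 14q + 9(1−q). From Tango: 8q + 10(1−q).
Set equal: 6q = 1(1−q) → q = 1/7.

1/7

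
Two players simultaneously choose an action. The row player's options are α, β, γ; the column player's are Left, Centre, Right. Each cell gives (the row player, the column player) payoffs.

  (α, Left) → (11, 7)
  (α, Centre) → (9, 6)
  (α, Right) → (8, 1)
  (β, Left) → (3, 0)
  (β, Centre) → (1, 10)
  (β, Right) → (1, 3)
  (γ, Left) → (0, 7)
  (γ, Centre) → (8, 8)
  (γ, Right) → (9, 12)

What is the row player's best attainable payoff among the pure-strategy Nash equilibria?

11

(α, Left) is a pure NE (the row player: 11 ≥ 3; the column player: 7 ≥ 6). The row player gets 11.
(γ, Right) is a pure NE (the row player: 9 ≥ 8; the column player: 12 ≥ 8). The row player gets 9.
Every other cell has a profitable deviation for at least one player. Highest of {11, 9} is 11.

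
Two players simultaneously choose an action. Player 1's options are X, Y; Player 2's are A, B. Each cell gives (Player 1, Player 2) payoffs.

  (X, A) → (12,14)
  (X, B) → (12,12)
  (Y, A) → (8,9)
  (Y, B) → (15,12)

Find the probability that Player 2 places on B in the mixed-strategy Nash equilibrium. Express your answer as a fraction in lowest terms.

Player 2's mix q on A must make Player 1 indifferent between X and Y.
Player 1's payoff from X: 12q + 12(1−q). From Y: 8q + 15(1−q).
Set equal: 4q = 3(1−q) → q = 3/7.
Probability on B is 1 − 3/7 = 4/7.

4/7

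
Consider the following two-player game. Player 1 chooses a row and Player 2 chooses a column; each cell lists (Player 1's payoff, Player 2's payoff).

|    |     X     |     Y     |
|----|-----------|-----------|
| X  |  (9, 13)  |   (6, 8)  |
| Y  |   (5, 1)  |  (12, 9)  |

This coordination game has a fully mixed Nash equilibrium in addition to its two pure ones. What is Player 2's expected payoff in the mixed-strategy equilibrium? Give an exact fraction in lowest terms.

109/13

Player 1 mixes with probability p on X, chosen so Player 2 is indifferent: 13p + 1(1−p) = 8p + 9(1−p) gives p = 8/13.
Player 2's expected payoff is 13·8/13 + 1·5/13 = 109/13.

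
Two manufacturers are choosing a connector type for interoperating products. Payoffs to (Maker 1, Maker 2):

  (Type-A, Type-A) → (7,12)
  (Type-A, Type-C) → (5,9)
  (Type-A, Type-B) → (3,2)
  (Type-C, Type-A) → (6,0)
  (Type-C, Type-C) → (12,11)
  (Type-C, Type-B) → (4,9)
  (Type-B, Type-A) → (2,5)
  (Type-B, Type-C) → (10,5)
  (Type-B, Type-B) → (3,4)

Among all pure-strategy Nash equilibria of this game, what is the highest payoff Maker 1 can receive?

Both Type-A is a pure NE (Maker 1: 7 ≥ 6; Maker 2: 12 ≥ 9). Maker 1 gets 7.
Both Type-C is a pure NE (Maker 1: 12 ≥ 10; Maker 2: 11 ≥ 9). Maker 1 gets 12.
Every other cell has a profitable deviation for at least one player. Highest of {7, 12} is 12.

12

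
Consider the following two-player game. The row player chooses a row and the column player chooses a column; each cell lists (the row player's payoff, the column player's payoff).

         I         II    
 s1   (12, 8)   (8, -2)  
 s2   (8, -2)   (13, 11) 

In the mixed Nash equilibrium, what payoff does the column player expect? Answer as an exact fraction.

84/23

The row player mixes with probability p on s1, chosen so the column player is indifferent: 8p + (-2)(1−p) = (-2)p + 11(1−p) gives p = 13/23.
The column player's expected payoff is 8·13/23 + (-2)·10/23 = 84/23.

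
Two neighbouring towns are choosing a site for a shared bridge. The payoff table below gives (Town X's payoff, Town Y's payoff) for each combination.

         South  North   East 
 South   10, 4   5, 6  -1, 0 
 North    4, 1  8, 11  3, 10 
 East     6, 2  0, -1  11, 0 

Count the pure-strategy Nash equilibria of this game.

1

Both North: Town X gets 8 (best alternative 5); Town Y gets 11 (best alternative 10). Neither deviates — NE.
Both South is not a NE: Town Y would switch to North (6 > 4).
No other cell survives both best-response checks, so there is 1 pure NE.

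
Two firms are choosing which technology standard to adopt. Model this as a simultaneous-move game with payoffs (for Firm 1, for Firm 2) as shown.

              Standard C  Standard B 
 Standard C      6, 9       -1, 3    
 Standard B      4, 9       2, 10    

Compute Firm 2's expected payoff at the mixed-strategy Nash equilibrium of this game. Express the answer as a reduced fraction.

9

Firm 1 mixes with probability p on Standard C, chosen so Firm 2 is indifferent: 9p + 9(1−p) = 3p + 10(1−p) gives p = 1/7.
Firm 2's expected payoff is 9·1/7 + 9·6/7 = 9.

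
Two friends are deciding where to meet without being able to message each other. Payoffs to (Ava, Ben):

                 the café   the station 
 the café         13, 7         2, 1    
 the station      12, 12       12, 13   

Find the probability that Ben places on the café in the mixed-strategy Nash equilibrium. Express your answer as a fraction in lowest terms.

10/11

Ben's mix q on the café must make Ava indifferent between the café and the station.
Ava's payoff from the café: 13q + 2(1−q). From the station: 12q + 12(1−q).
Set equal: 1q = 10(1−q) → q = 10/11.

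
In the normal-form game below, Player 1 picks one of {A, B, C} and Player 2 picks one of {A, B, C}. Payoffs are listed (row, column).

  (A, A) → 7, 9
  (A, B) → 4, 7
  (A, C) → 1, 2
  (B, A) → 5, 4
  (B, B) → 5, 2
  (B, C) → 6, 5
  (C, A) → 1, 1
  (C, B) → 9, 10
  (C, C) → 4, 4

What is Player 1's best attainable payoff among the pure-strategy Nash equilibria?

Both A is a pure NE (Player 1: 7 ≥ 5; Player 2: 9 ≥ 7). Player 1 gets 7.
(B, C) is a pure NE (Player 1: 6 ≥ 4; Player 2: 5 ≥ 4). Player 1 gets 6.
(C, B) is a pure NE (Player 1: 9 ≥ 5; Player 2: 10 ≥ 4). Player 1 gets 9.
Every other cell has a profitable deviation for at least one player. Highest of {7, 6, 9} is 9.

9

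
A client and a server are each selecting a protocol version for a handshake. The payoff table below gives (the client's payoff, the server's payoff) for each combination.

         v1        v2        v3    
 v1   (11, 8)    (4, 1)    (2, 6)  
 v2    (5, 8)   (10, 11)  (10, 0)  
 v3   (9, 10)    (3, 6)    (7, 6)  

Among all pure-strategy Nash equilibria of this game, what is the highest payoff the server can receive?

11

Both v1 is a pure NE (the client: 11 ≥ 9; the server: 8 ≥ 6). The server gets 8.
Both v2 is a pure NE (the client: 10 ≥ 4; the server: 11 ≥ 8). The server gets 11.
Every other cell has a profitable deviation for at least one player. Highest of {8, 11} is 11.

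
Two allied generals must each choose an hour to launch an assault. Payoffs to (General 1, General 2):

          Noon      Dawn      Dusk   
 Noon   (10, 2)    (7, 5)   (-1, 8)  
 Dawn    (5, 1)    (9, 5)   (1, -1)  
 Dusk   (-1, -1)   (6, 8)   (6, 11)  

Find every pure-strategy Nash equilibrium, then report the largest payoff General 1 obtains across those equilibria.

Both Dawn is a pure NE (General 1: 9 ≥ 7; General 2: 5 ≥ 1). General 1 gets 9.
Both Dusk is a pure NE (General 1: 6 ≥ 1; General 2: 11 ≥ 8). General 1 gets 6.
Every other cell has a profitable deviation for at least one player. Highest of {9, 6} is 9.

9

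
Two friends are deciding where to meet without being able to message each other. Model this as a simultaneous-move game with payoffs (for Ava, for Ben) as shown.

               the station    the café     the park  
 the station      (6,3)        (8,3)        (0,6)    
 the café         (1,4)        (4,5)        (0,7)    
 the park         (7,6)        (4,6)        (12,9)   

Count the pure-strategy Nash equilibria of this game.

Both the park: Ava gets 12 (best alternative 0); Ben gets 9 (best alternative 6). Neither deviates — NE.
Both the station is not a NE: Ava would switch to the park (7 > 6).
No other cell survives both best-response checks, so there is 1 pure NE.

1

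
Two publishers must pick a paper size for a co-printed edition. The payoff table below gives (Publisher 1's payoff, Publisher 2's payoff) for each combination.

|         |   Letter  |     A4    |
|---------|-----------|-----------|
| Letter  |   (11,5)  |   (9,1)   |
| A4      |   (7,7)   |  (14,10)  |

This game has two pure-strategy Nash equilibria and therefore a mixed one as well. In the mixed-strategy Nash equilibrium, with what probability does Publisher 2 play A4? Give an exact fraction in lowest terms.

Publisher 2's mix q on Letter must make Publisher 1 indifferent between Letter and A4.
Publisher 1's payoff from Letter: 11q + 9(1−q). From A4: 7q + 14(1−q).
Set equal: 4q = 5(1−q) → q = 5/9.
Probability on A4 is 1 − 5/9 = 4/9.

4/9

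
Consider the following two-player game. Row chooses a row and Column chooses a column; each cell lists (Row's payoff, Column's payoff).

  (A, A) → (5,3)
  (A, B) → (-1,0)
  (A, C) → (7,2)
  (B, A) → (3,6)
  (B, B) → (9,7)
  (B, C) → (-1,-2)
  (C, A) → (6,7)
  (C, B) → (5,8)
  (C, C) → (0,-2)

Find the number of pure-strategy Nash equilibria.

Both B: Row gets 9 (best alternative 5); Column gets 7 (best alternative 6). Neither deviates — NE.
Both A is not a NE: Row would switch to C (6 > 5).
No other cell survives both best-response checks, so there is 1 pure NE.

1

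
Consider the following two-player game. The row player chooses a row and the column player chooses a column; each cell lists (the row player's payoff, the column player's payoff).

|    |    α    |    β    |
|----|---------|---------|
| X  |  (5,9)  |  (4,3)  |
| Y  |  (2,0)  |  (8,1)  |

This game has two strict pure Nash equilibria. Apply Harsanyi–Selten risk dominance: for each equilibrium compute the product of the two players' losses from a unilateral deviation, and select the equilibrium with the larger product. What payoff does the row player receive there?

5

At (X, α): the row player loses 5 − 2 = 3 by deviating; the column player loses 9 − 3 = 6. Product = 3·6 = 18.
At (Y, β): the row player loses 8 − 4 = 4 by deviating; the column player loses 1 − 0 = 1. Product = 4·1 = 4.
18 > 4, so (X, α) is risk-dominant. The row player's payoff there is 5.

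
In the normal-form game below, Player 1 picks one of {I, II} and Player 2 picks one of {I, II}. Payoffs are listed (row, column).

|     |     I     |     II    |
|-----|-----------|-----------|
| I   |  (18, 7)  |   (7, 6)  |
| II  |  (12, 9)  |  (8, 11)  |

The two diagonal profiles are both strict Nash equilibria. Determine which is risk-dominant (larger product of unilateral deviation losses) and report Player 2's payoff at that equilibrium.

At both I: Player 1 loses 18 − 12 = 6 by deviating; Player 2 loses 7 − 6 = 1. Product = 6·1 = 6.
At both II: Player 1 loses 8 − 7 = 1 by deviating; Player 2 loses 11 − 9 = 2. Product = 1·2 = 2.
6 > 2, so both I is risk-dominant. Player 2's payoff there is 7.

7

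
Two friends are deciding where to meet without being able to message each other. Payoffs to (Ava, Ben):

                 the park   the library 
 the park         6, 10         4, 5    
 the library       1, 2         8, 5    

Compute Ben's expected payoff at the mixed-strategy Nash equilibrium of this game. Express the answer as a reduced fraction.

Ava mixes with probability p on the park, chosen so Ben is indifferent: 10p + 2(1−p) = 5p + 5(1−p) gives p = 3/8.
Ben's expected payoff is 10·3/8 + 2·5/8 = 5.

5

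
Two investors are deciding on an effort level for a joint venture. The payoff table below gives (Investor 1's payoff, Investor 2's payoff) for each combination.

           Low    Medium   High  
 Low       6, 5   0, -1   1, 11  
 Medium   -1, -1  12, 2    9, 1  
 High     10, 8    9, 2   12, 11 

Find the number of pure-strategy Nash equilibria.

2

Both Medium: Investor 1 gets 12 (best alternative 9); Investor 2 gets 2 (best alternative 1). Neither deviates — NE.
Both High: Investor 1 gets 12 (best alternative 9); Investor 2 gets 11 (best alternative 8). Neither deviates — NE.
Both Low is not a NE: Investor 1 would switch to High (10 > 6).
No other cell survives both best-response checks, so there are 2 pure NE.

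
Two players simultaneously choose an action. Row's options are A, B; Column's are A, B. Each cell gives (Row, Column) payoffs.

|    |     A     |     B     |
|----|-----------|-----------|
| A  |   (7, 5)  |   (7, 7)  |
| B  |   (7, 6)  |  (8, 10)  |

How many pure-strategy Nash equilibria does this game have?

Both B: Row gets 8 (best alternative 7); Column gets 10 (best alternative 6). Neither deviates — NE.
Both A is not a NE: Column would switch to B (7 > 5).
No other cell survives both best-response checks, so there is 1 pure NE.

1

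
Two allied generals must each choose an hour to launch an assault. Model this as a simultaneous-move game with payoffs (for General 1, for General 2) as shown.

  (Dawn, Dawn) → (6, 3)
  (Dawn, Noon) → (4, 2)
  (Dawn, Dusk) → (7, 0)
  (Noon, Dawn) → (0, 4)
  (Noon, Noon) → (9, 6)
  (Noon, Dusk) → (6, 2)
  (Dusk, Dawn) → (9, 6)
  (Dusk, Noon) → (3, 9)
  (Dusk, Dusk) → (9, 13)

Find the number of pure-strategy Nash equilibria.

2

Both Noon: General 1 gets 9 (best alternative 4); General 2 gets 6 (best alternative 4). Neither deviates — NE.
Both Dusk: General 1 gets 9 (best alternative 7); General 2 gets 13 (best alternative 9). Neither deviates — NE.
Both Dawn is not a NE: General 1 would switch to Dusk (9 > 6).
No other cell survives both best-response checks, so there are 2 pure NE.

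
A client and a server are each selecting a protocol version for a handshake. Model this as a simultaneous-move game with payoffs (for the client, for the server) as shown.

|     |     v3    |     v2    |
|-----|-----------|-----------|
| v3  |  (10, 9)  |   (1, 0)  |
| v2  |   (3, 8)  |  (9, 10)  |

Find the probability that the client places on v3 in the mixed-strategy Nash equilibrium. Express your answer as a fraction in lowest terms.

The client's mix p on v3 must make the server indifferent between v3 and v2.
The server's payoff from v3: 9p + 8(1−p). From v2: 0p + 10(1−p).
Set equal: 9p = 2(1−p) → p = 2/11.

2/11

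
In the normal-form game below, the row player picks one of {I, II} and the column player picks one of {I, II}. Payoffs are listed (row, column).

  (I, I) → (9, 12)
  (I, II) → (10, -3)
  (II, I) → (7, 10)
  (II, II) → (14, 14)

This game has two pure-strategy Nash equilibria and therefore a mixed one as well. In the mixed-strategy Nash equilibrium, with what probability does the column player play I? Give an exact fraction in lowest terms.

The column player's mix q on I must make the row player indifferent between I and II.
The row player's payoff from I: 9q + 10(1−q). From II: 7q + 14(1−q).
Set equal: 2q = 4(1−q) → q = 4/6 = 2/3.

2/3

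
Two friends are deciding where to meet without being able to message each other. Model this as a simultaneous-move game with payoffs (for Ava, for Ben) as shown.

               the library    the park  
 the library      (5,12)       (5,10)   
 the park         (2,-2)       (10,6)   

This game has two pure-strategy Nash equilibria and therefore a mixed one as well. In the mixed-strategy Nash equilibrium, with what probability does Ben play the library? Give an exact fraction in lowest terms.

Ben's mix q on the library must make Ava indifferent between the library and the park.
Ava's payoff from the library: 5q + 5(1−q). From the park: 2q + 10(1−q).
Set equal: 3q = 5(1−q) → q = 5/8.

5/8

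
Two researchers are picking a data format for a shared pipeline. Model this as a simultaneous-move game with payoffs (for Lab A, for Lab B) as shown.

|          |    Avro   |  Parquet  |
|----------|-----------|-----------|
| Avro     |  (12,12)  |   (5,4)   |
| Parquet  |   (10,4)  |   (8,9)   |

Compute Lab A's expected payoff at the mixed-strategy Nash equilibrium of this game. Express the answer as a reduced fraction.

Lab B mixes with probability q on Avro, chosen so Lab A is indifferent: 12q + 5(1−q) = 10q + 8(1−q) gives q = 3/5.
Lab A's expected payoff (from either row, since indifferent) is 12·3/5 + 5·2/5 = 46/5.

46/5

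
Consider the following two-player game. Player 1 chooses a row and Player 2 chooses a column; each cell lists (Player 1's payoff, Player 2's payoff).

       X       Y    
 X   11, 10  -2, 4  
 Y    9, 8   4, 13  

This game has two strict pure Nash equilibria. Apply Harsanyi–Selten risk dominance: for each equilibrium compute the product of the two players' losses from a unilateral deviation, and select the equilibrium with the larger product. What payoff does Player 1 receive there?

4

At both X: Player 1 loses 11 − 9 = 2 by deviating; Player 2 loses 10 − 4 = 6. Product = 2·6 = 12.
At both Y: Player 1 loses 4 − (-2) = 6 by deviating; Player 2 loses 13 − 8 = 5. Product = 6·5 = 30.
30 > 12, so both Y is risk-dominant. Player 1's payoff there is 4.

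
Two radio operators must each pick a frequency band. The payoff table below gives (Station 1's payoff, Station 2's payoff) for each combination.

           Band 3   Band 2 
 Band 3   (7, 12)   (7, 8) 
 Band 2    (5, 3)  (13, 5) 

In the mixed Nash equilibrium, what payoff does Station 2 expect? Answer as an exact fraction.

Station 1 mixes with probability p on Band 3, chosen so Station 2 is indifferent: 12p + 3(1−p) = 8p + 5(1−p) gives p = 1/3.
Station 2's expected payoff is 12·1/3 + 3·2/3 = 6.

6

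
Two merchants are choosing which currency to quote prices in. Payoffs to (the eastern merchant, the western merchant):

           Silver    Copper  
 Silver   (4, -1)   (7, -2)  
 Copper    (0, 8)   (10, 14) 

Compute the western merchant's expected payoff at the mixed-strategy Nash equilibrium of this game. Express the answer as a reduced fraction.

2/7

The eastern merchant mixes with probability p on Silver, chosen so the western merchant is indifferent: (-1)p + 8(1−p) = (-2)p + 14(1−p) gives p = 6/7.
The western merchant's expected payoff is (-1)·6/7 + 8·1/7 = 2/7.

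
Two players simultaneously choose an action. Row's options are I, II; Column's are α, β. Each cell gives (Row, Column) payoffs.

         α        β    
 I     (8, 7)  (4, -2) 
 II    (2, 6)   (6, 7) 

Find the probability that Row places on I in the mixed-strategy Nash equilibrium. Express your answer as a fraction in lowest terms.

Row's mix p on I must make Column indifferent between α and β.
Column's payoff from α: 7p + 6(1−p). From β: (-2)p + 7(1−p).
Set equal: 9p = 1(1−p) → p = 1/10.

1/10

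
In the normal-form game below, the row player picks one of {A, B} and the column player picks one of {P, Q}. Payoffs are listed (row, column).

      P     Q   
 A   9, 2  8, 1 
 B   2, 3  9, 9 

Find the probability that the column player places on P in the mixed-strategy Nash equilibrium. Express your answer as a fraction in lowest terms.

The column player's mix q on P must make the row player indifferent between A and B.
The row player's payoff from A: 9q + 8(1−q). From B: 2q + 9(1−q).
Set equal: 7q = 1(1−q) → q = 1/8.

1/8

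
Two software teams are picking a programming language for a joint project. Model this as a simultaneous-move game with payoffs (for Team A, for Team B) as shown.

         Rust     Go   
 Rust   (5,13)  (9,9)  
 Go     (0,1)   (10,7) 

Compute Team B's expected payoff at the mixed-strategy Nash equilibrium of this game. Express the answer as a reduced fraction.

41/5

Team A mixes with probability p on Rust, chosen so Team B is indifferent: 13p + 1(1−p) = 9p + 7(1−p) gives p = 3/5.
Team B's expected payoff is 13·3/5 + 1·2/5 = 41/5.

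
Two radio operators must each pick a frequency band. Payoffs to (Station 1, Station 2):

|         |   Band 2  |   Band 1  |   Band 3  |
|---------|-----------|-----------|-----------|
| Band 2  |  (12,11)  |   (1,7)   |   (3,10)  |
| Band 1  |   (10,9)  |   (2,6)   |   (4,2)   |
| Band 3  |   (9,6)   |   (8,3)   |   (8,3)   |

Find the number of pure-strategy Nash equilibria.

Both Band 2: Station 1 gets 12 (best alternative 10); Station 2 gets 11 (best alternative 10). Neither deviates — NE.
Both Band 1 is not a NE: Station 1 would switch to Band 3 (8 > 2).
No other cell survives both best-response checks, so there is 1 pure NE.

1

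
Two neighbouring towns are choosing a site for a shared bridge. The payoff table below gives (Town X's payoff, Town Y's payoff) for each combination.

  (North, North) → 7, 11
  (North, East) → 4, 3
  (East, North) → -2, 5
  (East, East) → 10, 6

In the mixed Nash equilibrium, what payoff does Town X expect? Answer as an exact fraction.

26/5

Town Y mixes with probability q on North, chosen so Town X is indifferent: 7q + 4(1−q) = (-2)q + 10(1−q) gives q = 2/5.
Town X's expected payoff (from either row, since indifferent) is 7·2/5 + 4·3/5 = 26/5.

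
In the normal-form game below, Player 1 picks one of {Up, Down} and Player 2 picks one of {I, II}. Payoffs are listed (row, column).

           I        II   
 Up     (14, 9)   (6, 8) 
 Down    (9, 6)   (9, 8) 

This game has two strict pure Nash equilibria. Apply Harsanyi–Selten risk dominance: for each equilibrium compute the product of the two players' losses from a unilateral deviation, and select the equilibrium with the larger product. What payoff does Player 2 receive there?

8

At (Up, I): Player 1 loses 14 − 9 = 5 by deviating; Player 2 loses 9 − 8 = 1. Product = 5·1 = 5.
At (Down, II): Player 1 loses 9 − 6 = 3 by deviating; Player 2 loses 8 − 6 = 2. Product = 3·2 = 6.
6 > 5, so (Down, II) is risk-dominant. Player 2's payoff there is 8.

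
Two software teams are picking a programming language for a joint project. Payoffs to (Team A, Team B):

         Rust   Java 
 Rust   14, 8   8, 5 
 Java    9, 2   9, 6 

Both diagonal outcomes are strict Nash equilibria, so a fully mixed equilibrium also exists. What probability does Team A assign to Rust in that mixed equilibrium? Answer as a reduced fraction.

4/7

Team A's mix p on Rust must make Team B indifferent between Rust and Java.
Team B's payoff from Rust: 8p + 2(1−p). From Java: 5p + 6(1−p).
Set equal: 3p = 4(1−p) → p = 4/7.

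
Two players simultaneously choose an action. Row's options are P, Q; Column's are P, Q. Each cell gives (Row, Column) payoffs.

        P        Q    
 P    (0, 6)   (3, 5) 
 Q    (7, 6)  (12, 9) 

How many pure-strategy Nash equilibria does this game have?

1

Both Q: Row gets 12 (best alternative 3); Column gets 9 (best alternative 6). Neither deviates — NE.
Both P is not a NE: Row would switch to Q (7 > 0).
No other cell survives both best-response checks, so there is 1 pure NE.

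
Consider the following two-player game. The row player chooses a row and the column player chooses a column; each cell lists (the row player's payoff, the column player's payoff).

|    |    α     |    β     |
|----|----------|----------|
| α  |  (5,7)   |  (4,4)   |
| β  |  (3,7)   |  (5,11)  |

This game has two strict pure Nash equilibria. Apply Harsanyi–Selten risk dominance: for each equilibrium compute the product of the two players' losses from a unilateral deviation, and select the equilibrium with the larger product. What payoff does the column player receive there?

At both α: the row player loses 5 − 3 = 2 by deviating; the column player loses 7 − 4 = 3. Product = 2·3 = 6.
At both β: the row player loses 5 − 4 = 1 by deviating; the column player loses 11 − 7 = 4. Product = 1·4 = 4.
6 > 4, so both α is risk-dominant. The column player's payoff there is 7.

7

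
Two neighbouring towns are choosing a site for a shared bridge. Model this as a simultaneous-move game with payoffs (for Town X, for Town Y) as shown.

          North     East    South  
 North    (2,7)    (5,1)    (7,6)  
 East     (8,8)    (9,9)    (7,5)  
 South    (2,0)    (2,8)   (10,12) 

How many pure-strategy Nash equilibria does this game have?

Both East: Town X gets 9 (best alternative 5); Town Y gets 9 (best alternative 8). Neither deviates — NE.
Both South: Town X gets 10 (best alternative 7); Town Y gets 12 (best alternative 8). Neither deviates — NE.
Both North is not a NE: Town X would switch to East (8 > 2).
No other cell survives both best-response checks, so there are 2 pure NE.

2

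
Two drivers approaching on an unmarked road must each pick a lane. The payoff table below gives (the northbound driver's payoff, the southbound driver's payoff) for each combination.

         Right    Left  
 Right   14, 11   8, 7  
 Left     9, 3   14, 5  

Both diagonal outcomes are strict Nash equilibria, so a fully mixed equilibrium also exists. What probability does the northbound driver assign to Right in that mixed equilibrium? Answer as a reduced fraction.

The northbound driver's mix p on Right must make the southbound driver indifferent between Right and Left.
The southbound driver's payoff from Right: 11p + 3(1−p). From Left: 7p + 5(1−p).
Set equal: 4p = 2(1−p) → p = 2/6 = 1/3.

1/3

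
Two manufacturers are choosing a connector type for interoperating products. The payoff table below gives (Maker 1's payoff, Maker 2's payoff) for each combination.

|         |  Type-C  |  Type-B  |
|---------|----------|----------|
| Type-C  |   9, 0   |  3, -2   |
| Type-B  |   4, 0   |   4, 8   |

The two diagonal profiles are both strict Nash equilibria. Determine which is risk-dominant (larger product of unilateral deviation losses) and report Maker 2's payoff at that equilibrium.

0

At both Type-C: Maker 1 loses 9 − 4 = 5 by deviating; Maker 2 loses 0 − (-2) = 2. Product = 5·2 = 10.
At both Type-B: Maker 1 loses 4 − 3 = 1 by deviating; Maker 2 loses 8 − 0 = 8. Product = 1·8 = 8.
10 > 8, so both Type-C is risk-dominant. Maker 2's payoff there is 0.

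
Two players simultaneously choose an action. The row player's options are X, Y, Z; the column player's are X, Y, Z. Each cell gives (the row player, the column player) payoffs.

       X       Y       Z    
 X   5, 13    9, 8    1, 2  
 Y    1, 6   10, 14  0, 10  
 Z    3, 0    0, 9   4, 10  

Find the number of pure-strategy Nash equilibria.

3

Both X: the row player gets 5 (best alternative 3); the column player gets 13 (best alternative 8). Neither deviates — NE.
Both Y: the row player gets 10 (best alternative 9); the column player gets 14 (best alternative 10). Neither deviates — NE.
Both Z: the row player gets 4 (best alternative 1); the column player gets 10 (best alternative 9). Neither deviates — NE.
(Y, Z) is not a NE: the row player would switch to Z (4 > 0).
No other cell survives both best-response checks, so there are 3 pure NE.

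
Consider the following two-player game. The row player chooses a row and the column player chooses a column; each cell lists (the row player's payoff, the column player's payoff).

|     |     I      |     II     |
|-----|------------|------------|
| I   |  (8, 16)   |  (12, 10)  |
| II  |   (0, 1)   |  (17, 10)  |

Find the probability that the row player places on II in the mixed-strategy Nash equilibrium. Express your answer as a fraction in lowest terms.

The row player's mix p on I must make the column player indifferent between I and II.
The column player's payoff from I: 16p + 1(1−p). From II: 10p + 10(1−p).
Set equal: 6p = 9(1−p) → p = 9/15 = 3/5.
Probability on II is 1 − 3/5 = 2/5.

2/5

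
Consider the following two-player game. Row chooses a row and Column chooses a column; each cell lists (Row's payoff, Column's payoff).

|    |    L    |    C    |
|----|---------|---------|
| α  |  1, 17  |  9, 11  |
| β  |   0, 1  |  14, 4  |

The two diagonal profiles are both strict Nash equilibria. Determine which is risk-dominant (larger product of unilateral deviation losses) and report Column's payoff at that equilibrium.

4

At (α, L): Row loses 1 − 0 = 1 by deviating; Column loses 17 − 11 = 6. Product = 1·6 = 6.
At (β, C): Row loses 14 − 9 = 5 by deviating; Column loses 4 − 1 = 3. Product = 5·3 = 15.
15 > 6, so (β, C) is risk-dominant. Column's payoff there is 4.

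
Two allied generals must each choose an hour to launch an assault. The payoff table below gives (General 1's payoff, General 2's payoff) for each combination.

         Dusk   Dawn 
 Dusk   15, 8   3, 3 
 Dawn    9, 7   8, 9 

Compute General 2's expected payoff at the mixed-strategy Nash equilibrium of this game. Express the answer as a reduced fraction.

General 1 mixes with probability p on Dusk, chosen so General 2 is indifferent: 8p + 7(1−p) = 3p + 9(1−p) gives p = 2/7.
General 2's expected payoff is 8·2/7 + 7·5/7 = 51/7.

51/7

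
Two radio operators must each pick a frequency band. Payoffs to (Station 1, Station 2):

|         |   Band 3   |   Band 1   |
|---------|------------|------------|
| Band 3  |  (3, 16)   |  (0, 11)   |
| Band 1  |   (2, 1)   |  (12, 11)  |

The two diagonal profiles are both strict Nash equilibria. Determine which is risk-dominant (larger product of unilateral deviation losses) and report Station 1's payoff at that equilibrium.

At both Band 3: Station 1 loses 3 − 2 = 1 by deviating; Station 2 loses 16 − 11 = 5. Product = 1·5 = 5.
At both Band 1: Station 1 loses 12 − 0 = 12 by deviating; Station 2 loses 11 − 1 = 10. Product = 12·10 = 120.
120 > 5, so both Band 1 is risk-dominant. Station 1's payoff there is 12.

12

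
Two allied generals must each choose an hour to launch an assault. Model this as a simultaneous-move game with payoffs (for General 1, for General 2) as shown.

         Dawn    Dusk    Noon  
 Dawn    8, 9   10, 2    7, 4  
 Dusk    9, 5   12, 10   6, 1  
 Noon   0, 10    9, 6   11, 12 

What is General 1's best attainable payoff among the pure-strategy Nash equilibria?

12

Both Dusk is a pure NE (General 1: 12 ≥ 10; General 2: 10 ≥ 5). General 1 gets 12.
Both Noon is a pure NE (General 1: 11 ≥ 7; General 2: 12 ≥ 10). General 1 gets 11.
Every other cell has a profitable deviation for at least one player. Highest of {12, 11} is 12.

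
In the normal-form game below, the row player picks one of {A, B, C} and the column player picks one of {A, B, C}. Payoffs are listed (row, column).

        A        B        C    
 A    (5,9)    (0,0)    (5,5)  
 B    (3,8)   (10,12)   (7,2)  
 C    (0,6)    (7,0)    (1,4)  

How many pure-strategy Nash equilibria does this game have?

2

Both A: the row player gets 5 (best alternative 3); the column player gets 9 (best alternative 5). Neither deviates — NE.
Both B: the row player gets 10 (best alternative 7); the column player gets 12 (best alternative 8). Neither deviates — NE.
Both C is not a NE: the row player would switch to B (7 > 1).
No other cell survives both best-response checks, so there are 2 pure NE.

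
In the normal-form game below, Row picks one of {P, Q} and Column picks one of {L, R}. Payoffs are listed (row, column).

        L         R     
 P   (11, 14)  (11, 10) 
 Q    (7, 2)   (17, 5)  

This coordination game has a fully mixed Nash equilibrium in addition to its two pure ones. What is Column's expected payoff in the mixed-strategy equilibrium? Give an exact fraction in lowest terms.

50/7

Row mixes with probability p on P, chosen so Column is indifferent: 14p + 2(1−p) = 10p + 5(1−p) gives p = 3/7.
Column's expected payoff is 14·3/7 + 2·4/7 = 50/7.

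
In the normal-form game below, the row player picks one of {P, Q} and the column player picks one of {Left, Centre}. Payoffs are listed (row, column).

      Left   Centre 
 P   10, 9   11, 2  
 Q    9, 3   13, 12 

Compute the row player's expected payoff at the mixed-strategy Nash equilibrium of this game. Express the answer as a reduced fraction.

31/3

The column player mixes with probability q on Left, chosen so the row player is indifferent: 10q + 11(1−q) = 9q + 13(1−q) gives q = 2/3.
The row player's expected payoff (from either row, since indifferent) is 10·2/3 + 11·1/3 = 31/3.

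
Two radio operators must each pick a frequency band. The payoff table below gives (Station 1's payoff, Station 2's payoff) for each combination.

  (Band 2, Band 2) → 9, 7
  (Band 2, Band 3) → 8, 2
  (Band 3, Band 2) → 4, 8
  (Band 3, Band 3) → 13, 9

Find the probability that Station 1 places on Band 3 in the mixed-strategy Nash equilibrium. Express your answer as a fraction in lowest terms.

5/6

Station 1's mix p on Band 2 must make Station 2 indifferent between Band 2 and Band 3.
Station 2's payoff from Band 2: 7p + 8(1−p). From Band 3: 2p + 9(1−p).
Set equal: 5p = 1(1−p) → p = 1/6.
Probability on Band 3 is 1 − 1/6 = 5/6.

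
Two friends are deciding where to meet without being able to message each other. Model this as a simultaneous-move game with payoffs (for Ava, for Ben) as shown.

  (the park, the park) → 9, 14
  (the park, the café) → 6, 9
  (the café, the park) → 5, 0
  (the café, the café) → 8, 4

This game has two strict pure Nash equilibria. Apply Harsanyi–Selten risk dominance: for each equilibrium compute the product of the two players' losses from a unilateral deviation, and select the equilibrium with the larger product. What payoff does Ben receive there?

14

At both the park: Ava loses 9 − 5 = 4 by deviating; Ben loses 14 − 9 = 5. Product = 4·5 = 20.
At both the café: Ava loses 8 − 6 = 2 by deviating; Ben loses 4 − 0 = 4. Product = 2·4 = 8.
20 > 8, so both the park is risk-dominant. Ben's payoff there is 14.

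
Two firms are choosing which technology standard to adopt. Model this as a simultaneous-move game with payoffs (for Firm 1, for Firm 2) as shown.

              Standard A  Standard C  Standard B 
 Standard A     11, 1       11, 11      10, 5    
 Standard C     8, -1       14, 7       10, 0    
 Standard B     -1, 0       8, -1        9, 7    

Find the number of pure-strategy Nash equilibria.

Both Standard C: Firm 1 gets 14 (best alternative 11); Firm 2 gets 7 (best alternative 0). Neither deviates — NE.
Both Standard B is not a NE: Firm 1 would switch to Standard A (10 > 9).
No other cell survives both best-response checks, so there is 1 pure NE.

1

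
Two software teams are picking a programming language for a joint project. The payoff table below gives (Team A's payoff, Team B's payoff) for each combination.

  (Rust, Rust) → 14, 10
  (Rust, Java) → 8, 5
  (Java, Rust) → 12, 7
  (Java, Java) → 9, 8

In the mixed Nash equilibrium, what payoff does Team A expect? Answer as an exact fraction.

10

Team B mixes with probability q on Rust, chosen so Team A is indifferent: 14q + 8(1−q) = 12q + 9(1−q) gives q = 1/3.
Team A's expected payoff (from either row, since indifferent) is 14·1/3 + 8·2/3 = 10.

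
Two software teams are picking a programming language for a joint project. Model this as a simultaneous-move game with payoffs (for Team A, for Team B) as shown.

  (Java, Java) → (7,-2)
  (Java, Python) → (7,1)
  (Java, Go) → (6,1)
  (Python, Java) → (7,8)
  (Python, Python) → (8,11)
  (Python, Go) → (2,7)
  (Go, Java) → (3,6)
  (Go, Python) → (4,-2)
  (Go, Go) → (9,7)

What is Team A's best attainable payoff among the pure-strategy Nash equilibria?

Both Python is a pure NE (Team A: 8 ≥ 7; Team B: 11 ≥ 8). Team A gets 8.
Both Go is a pure NE (Team A: 9 ≥ 6; Team B: 7 ≥ 6). Team A gets 9.
Every other cell has a profitable deviation for at least one player. Highest of {8, 9} is 9.

9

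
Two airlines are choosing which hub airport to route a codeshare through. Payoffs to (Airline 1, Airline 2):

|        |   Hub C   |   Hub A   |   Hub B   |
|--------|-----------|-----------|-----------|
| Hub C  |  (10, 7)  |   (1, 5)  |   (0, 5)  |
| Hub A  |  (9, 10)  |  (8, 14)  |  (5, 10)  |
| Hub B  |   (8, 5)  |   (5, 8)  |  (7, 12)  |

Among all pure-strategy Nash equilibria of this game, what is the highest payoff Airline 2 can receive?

14

Both Hub C is a pure NE (Airline 1: 10 ≥ 9; Airline 2: 7 ≥ 5). Airline 2 gets 7.
Both Hub A is a pure NE (Airline 1: 8 ≥ 5; Airline 2: 14 ≥ 10). Airline 2 gets 14.
Both Hub B is a pure NE (Airline 1: 7 ≥ 5; Airline 2: 12 ≥ 8). Airline 2 gets 12.
Every other cell has a profitable deviation for at least one player. Highest of {7, 14, 12} is 14.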